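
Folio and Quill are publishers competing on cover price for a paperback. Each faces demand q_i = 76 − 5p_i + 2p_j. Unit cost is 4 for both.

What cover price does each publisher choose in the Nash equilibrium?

12

Folio's profit: π = (p_{Folio} − 4)(76 − 5p_{Folio} + 2p_{Quill}).
∂π/∂p_{Folio} = 96 − 10p_{Folio} + 2p_{Quill} = 0 ⇒ p_{Folio} = 9.6 + 0.2p_{Quill}.
The game is symmetric, so in equilibrium p_{Quill} = p_{Folio}: the reaction function gives 0.8p_{Folio} = 9.6, hence p_{Folio} = 12.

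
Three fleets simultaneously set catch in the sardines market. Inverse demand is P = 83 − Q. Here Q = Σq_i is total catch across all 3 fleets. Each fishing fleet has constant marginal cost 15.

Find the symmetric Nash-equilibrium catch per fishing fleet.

A representative fishing fleet's profit is π_i = q_i(83 − Q) − 15q_i, with Q = q_i + Σ_{j≠i} q_j.
First-order condition: 68 − 2q_i − Σ_{j≠i} q_j = 0.
Imposing symmetry (q_j = q for all j) turns Σ_{j≠i} q_j into 2q, so 68 = 4q and q = 17.

17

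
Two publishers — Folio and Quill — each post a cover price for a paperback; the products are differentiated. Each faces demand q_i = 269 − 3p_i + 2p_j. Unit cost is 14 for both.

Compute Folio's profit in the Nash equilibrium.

12192.1875

Folio's profit: π = (p_{Folio} − 14)(269 − 3p_{Folio} + 2p_{Quill}).
∂π/∂p_{Folio} = 311 − 6p_{Folio} + 2p_{Quill} = 0 ⇒ p_{Folio} = 311/6 + (1/3)p_{Quill}.
Setting p_{Folio} = p_{Quill} in the reaction function: p_{Folio} = 311/6 + (1/3)p_{Folio}, so p_{Folio} = (311/6) / (2/3) = 77.75.
q_{Folio} = 269 − 3·77.75 + 2·77.75 = 191.25.
Profit = (77.75 − 14)·191.25 = 12192.1875.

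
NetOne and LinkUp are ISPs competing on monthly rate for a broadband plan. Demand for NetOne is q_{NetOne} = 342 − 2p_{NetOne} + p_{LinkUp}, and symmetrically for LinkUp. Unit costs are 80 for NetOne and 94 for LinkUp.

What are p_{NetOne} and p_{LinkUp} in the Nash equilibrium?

169.2, 174.8

NetOne's profit: π = (p_{NetOne} − 80)(342 − 2p_{NetOne} + p_{LinkUp}).
∂π/∂p_{NetOne} = 502 − 4p_{NetOne} + p_{LinkUp} = 0 ⇒ p_{NetOne} = 125.5 + 0.25p_{LinkUp}.
Similarly p_{LinkUp} = 132.5 + 0.25p_{NetOne}.
Solving the two reaction functions simultaneously: (1 − (0.25)(0.25))p_{NetOne} = 125.5 + 0.25·132.5, so 0.9375p_{NetOne} = 158.625 and p_{NetOne} = 169.2.
Then p_{LinkUp} = 132.5 + 0.25·169.2 = 174.8.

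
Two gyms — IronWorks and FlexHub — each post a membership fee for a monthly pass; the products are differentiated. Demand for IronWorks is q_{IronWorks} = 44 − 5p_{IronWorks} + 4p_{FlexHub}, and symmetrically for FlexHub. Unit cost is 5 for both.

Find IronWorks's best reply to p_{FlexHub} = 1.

IronWorks's profit: π = (p_{IronWorks} − 5)(44 − 5p_{IronWorks} + 4p_{FlexHub}).
∂π/∂p_{IronWorks} = 69 − 10p_{IronWorks} + 4p_{FlexHub} = 0 ⇒ p_{IronWorks} = 6.9 + 0.4p_{FlexHub}.
At p_{FlexHub} = 1: p_{IronWorks} = 6.9 + 0.4·1 = 7.3.

7.3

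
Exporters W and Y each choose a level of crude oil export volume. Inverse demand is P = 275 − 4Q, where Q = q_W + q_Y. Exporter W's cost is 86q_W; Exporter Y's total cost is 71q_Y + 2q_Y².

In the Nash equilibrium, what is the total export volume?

29.1

Exporter W's profit: π = q_W(275 − 4(q_W + q_Y)) − 86q_W.
∂π/∂q_W = 189 − 8q_W − 4q_Y = 0, so q_W = 23.625 − 0.5q_Y.
For Y: ∂π/∂q_Y = 204 − 12q_Y − 4q_W = 0 ⇒ q_Y = 17 − (1/3)q_W.
Plugging q_Y into W's best response: q_W = 23.625 − 0.5(17 − (1/3)q_W) ⇒ (5/6)q_W = 15.125, so q_W = 18.15.
Then q_Y = 17 − (1/3)·18.15 = 10.95.
Total export volume: 18.15 + 10.95 = 29.1.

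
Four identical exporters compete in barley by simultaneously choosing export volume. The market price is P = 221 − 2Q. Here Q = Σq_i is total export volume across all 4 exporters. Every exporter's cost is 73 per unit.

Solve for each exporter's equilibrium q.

14.8

A representative exporter's profit is π_i = q_i(221 − 2Q) − 73q_i, with Q = q_i + Σ_{j≠i} q_j.
First-order condition: 148 − 4q_i − 2Σ_{j≠i} q_j = 0.
Imposing symmetry (q_j = q for all j) turns Σ_{j≠i} q_j into 3q, so 148 = 10q and q = 14.8.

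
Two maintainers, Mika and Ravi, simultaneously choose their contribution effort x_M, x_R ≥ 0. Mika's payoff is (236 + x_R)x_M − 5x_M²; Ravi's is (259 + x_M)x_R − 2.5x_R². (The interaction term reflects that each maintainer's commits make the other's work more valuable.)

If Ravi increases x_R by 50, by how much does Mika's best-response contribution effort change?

5

Expanding Mika's payoff: 236x_M + x_Rx_M − 5x_M².
∂π/∂x_M = 236 + x_R − 10x_M = 0, so x_M = 23.6 + 0.1x_R.
The reaction-function slope is 0.1, so a 50-unit rise in x_R moves x_M by 0.1 × 50 = 5. Mika's best response rises — the actions are strategic complements.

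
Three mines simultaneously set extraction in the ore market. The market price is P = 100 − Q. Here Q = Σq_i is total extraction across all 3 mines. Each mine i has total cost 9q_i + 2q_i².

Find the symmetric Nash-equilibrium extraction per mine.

11.375

A representative mine's profit is π_i = q_i(100 − Q) − 9q_i − 2q_i², with Q = q_i + Σ_{j≠i} q_j.
First-order condition: 91 − 6q_i − Σ_{j≠i} q_j = 0.
In a symmetric equilibrium every mine chooses the same q, so Σ_{j≠i} q_j = 2q. The condition becomes 91 − 8q = 0, giving q = 91/8 = 11.375.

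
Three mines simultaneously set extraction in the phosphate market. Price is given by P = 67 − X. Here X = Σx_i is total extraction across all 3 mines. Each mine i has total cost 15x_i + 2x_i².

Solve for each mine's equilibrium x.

6.5

A representative mine's profit is π_i = x_i(67 − X) − 15x_i − 2x_i², with X = x_i + Σ_{j≠i} x_j.
First-order condition: 52 − 6x_i − Σ_{j≠i} x_j = 0.
With identical mines, set every x_j = x: then 52 − 6x − 2x = 0, i.e. x = 52/8 = 6.5.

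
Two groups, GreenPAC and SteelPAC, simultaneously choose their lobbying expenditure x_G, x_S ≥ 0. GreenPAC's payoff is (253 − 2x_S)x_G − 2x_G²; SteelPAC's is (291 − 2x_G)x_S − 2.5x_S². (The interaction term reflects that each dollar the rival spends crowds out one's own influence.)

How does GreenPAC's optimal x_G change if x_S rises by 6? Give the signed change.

Expanding GreenPAC's payoff: 253x_G − 2x_Sx_G − 2x_G².
∂π/∂x_G = 253 − 2x_S − 4x_G = 0, so x_G = 63.25 − 0.5x_S.
The reaction-function slope is −0.5, so a 6-unit rise in x_S moves x_G by −0.5 × 6 = −3. GreenPAC's best response falls — the actions are strategic substitutes.

-3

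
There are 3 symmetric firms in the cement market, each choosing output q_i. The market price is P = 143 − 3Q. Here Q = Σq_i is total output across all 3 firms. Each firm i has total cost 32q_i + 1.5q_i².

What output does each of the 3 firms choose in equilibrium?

7.4

A representative firm's profit is π_i = q_i(143 − 3Q) − 32q_i − 1.5q_i², with Q = q_i + Σ_{j≠i} q_j.
First-order condition: 111 − 9q_i − 3Σ_{j≠i} q_j = 0.
With identical firms, set every q_j = q: then 111 − 9q − 6q = 0, i.e. q = 111/15 = 7.4.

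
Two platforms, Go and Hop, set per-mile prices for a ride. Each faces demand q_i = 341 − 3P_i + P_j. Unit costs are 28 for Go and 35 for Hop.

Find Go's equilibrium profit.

Go's profit: π = (P_{Go} − 28)(341 − 3P_{Go} + P_{Hop}).
∂π/∂P_{Go} = 425 − 6P_{Go} + P_{Hop} = 0 ⇒ P_{Go} = 425/6 + (1/6)P_{Hop}.
Similarly P_{Hop} = 223/3 + (1/6)P_{Go}.
Substituting the second reaction function into the first: P_{Go} = 425/6 + (1/6)(223/3 + (1/6)P_{Go}), which gives (35/36)P_{Go} = 749/9 ⇒ P_{Go} = 85.6.
Then P_{Hop} = 223/3 + (1/6)·85.6 = 88.6.
q_{Go} = 341 − 3·85.6 + 88.6 = 172.8.
Profit = (85.6 − 28)·172.8 = 9953.28.

9953.28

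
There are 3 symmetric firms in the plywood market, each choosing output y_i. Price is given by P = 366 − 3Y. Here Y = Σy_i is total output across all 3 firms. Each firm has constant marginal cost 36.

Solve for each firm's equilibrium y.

A representative firm's profit is π_i = y_i(366 − 3Y) − 36y_i, with Y = y_i + Σ_{j≠i} y_j.
First-order condition: 330 − 6y_i − 3Σ_{j≠i} y_j = 0.
With identical firms, set every y_j = y: then 330 − 6y − 6y = 0, i.e. y = 330/12 = 27.5.

27.5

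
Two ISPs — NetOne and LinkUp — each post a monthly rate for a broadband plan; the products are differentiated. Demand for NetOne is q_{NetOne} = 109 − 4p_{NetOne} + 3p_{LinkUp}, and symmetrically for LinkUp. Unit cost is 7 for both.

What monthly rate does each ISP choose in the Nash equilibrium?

NetOne's profit: π = (p_{NetOne} − 7)(109 − 4p_{NetOne} + 3p_{LinkUp}).
∂π/∂p_{NetOne} = 137 − 8p_{NetOne} + 3p_{LinkUp} = 0 ⇒ p_{NetOne} = 17.125 + 0.375p_{LinkUp}.
Setting p_{NetOne} = p_{LinkUp} in the reaction function: p_{NetOne} = 17.125 + 0.375p_{NetOne}, so p_{NetOne} = 17.125 / 0.625 = 27.4.

27.4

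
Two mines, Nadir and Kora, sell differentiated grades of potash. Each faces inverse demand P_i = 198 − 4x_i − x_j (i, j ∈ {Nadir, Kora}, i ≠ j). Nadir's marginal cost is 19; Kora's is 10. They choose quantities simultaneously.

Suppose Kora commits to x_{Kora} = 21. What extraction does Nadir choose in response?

19.75

Mine Nadir's profit: π = x_{Nadir}(198 − 4x_{Nadir} − x_{Kora}) − 19x_{Nadir}.
∂π/∂x_{Nadir} = 179 − 8x_{Nadir} − x_{Kora} = 0 ⇒ x_{Nadir} = 22.375 − 0.125x_{Kora}.
At x_{Kora} = 21: x_{Nadir} = 22.375 − 0.125·21 = 19.75.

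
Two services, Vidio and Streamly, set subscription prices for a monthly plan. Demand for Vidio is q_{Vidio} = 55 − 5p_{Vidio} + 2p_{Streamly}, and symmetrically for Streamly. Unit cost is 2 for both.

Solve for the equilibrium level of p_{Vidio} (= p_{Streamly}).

8.125

Vidio's profit: π = (p_{Vidio} − 2)(55 − 5p_{Vidio} + 2p_{Streamly}).
∂π/∂p_{Vidio} = 65 − 10p_{Vidio} + 2p_{Streamly} = 0 ⇒ p_{Vidio} = 6.5 + 0.2p_{Streamly}.
The game is symmetric, so in equilibrium p_{Streamly} = p_{Vidio}: the reaction function gives 0.8p_{Vidio} = 6.5, hence p_{Vidio} = 8.125.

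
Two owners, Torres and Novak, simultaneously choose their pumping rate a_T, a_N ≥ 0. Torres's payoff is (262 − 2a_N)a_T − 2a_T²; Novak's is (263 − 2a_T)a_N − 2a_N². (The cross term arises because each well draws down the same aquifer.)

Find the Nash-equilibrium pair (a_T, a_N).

Expanding Torres's payoff: 262a_T − 2a_Na_T − 2a_T².
∂π/∂a_T = 262 − 2a_N − 4a_T = 0, so a_T = 65.5 − 0.5a_N.
Likewise for Novak: a_N = 65.75 − 0.5a_T.
Plugging a_N into Torres's best response: a_T = 65.5 − 0.5(65.75 − 0.5a_T) ⇒ 0.75a_T = 32.625, so a_T = 43.5.
Then a_N = 65.75 − 0.5·43.5 = 44.

43.5, 44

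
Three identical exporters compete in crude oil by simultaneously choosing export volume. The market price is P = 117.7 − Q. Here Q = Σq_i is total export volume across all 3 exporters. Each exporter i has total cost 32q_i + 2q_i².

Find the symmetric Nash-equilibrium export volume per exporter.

A representative exporter's profit is π_i = q_i(117.7 − Q) − 32q_i − 2q_i², with Q = q_i + Σ_{j≠i} q_j.
First-order condition: 85.7 − 6q_i − Σ_{j≠i} q_j = 0.
Imposing symmetry (q_j = q for all j) turns Σ_{j≠i} q_j into 2q, so 85.7 = 8q and q = 10.7125.

10.7125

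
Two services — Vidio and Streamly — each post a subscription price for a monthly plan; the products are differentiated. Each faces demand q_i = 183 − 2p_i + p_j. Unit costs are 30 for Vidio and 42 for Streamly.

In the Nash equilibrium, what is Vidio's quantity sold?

105.2

Vidio's profit: π = (p_{Vidio} − 30)(183 − 2p_{Vidio} + p_{Streamly}).
∂π/∂p_{Vidio} = 243 − 4p_{Vidio} + p_{Streamly} = 0 ⇒ p_{Vidio} = 60.75 + 0.25p_{Streamly}.
Similarly p_{Streamly} = 66.75 + 0.25p_{Vidio}.
Substituting the second reaction function into the first: p_{Vidio} = 60.75 + 0.25(66.75 + 0.25p_{Vidio}), which gives 0.9375p_{Vidio} = 77.4375 ⇒ p_{Vidio} = 82.6.
Then p_{Streamly} = 66.75 + 0.25·82.6 = 87.4.
q_{Vidio} = 183 − 2·82.6 + 87.4 = 105.2.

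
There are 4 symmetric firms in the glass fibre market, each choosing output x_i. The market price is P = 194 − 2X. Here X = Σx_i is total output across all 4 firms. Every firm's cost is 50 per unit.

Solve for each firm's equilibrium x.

14.4

A representative firm's profit is π_i = x_i(194 − 2X) − 50x_i, with X = x_i + Σ_{j≠i} x_j.
First-order condition: 144 − 4x_i − 2Σ_{j≠i} x_j = 0.
With identical firms, set every x_j = x: then 144 − 4x − 6x = 0, i.e. x = 144/10 = 14.4.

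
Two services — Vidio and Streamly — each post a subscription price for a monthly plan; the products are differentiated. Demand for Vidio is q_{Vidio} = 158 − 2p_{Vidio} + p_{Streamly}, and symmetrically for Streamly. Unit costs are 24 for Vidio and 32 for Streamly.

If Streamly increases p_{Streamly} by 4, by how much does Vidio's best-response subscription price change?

1

Vidio's profit: π = (p_{Vidio} − 24)(158 − 2p_{Vidio} + p_{Streamly}).
∂π/∂p_{Vidio} = 206 − 4p_{Vidio} + p_{Streamly} = 0 ⇒ p_{Vidio} = 51.5 + 0.25p_{Streamly}.
The reaction-function slope is 0.25, so a 4-unit rise in p_{Streamly} moves p_{Vidio} by 0.25 × 4 = 1. Vidio's best response rises — the actions are strategic complements.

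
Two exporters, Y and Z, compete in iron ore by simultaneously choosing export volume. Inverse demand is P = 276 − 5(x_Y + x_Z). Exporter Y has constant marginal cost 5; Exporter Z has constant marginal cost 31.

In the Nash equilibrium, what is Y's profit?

1960.2

Exporter Y's profit: π = x_Y(276 − 5(x_Y + x_Z)) − 5x_Y.
∂π/∂x_Y = 271 − 10x_Y − 5x_Z = 0, so x_Y = 27.1 − 0.5x_Z.
By the same steps for Z: x_Z = 24.5 − 0.5x_Y.
Plugging x_Z into Y's best response: x_Y = 27.1 − 0.5(24.5 − 0.5x_Y) ⇒ 0.75x_Y = 14.85, so x_Y = 19.8.
Then x_Z = 24.5 − 0.5·19.8 = 14.6.
Price P = 276 − 5·34.4 = 104.
Y's profit: (104 − 5)·19.8 = 1960.2.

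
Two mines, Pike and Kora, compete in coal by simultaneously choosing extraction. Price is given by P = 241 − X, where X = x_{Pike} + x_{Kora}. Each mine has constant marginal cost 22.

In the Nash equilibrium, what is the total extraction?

Mine Pike's profit: π = x_{Pike}(241 − (x_{Pike} + x_{Kora})) − 22x_{Pike}.
∂π/∂x_{Pike} = 219 − 2x_{Pike} − x_{Kora} = 0, so x_{Pike} = 109.5 − 0.5x_{Kora}.
Setting x_{Pike} = x_{Kora} in the reaction function: x_{Pike} = 109.5 − 0.5x_{Pike}, so x_{Pike} = 109.5 / 1.5 = 73.
Total extraction: 73 + 73 = 146.

146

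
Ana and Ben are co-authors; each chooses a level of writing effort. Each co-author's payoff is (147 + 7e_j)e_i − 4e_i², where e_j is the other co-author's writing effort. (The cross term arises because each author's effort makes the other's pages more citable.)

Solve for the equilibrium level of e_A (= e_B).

147

Ana's payoff is (147 + 7e_B)e_A − 4e_A².
∂π/∂e_A = 147 + 7e_B − 8e_A = 0, so e_A = 18.375 + 0.875e_B.
By symmetry e_B = e_A; substituting into the reaction function, 0.125e_A = 18.375 and e_A = 147.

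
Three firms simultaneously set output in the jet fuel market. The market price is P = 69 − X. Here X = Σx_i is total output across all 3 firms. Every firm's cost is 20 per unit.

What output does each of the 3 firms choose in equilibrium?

12.25

A representative firm's profit is π_i = x_i(69 − X) − 20x_i, with X = x_i + Σ_{j≠i} x_j.
First-order condition: 49 − 2x_i − Σ_{j≠i} x_j = 0.
With identical firms, set every x_j = x: then 49 − 2x − 2x = 0, i.e. x = 49/4 = 12.25.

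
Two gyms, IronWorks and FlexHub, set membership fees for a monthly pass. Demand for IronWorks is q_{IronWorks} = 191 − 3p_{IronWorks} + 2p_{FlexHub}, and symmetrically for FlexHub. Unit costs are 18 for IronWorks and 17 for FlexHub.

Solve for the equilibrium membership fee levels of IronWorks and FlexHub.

IronWorks's profit: π = (p_{IronWorks} − 18)(191 − 3p_{IronWorks} + 2p_{FlexHub}).
∂π/∂p_{IronWorks} = 245 − 6p_{IronWorks} + 2p_{FlexHub} = 0 ⇒ p_{IronWorks} = 245/6 + (1/3)p_{FlexHub}.
Similarly p_{FlexHub} = 121/3 + (1/3)p_{IronWorks}.
Solving the two reaction functions simultaneously: (1 − (1/3)(1/3))p_{IronWorks} = 245/6 + (1/3)·(121/3), so (8/9)p_{IronWorks} = 977/18 and p_{IronWorks} = 61.0625.
Then p_{FlexHub} = 121/3 + (1/3)·61.0625 = 60.6875.

61.0625, 60.6875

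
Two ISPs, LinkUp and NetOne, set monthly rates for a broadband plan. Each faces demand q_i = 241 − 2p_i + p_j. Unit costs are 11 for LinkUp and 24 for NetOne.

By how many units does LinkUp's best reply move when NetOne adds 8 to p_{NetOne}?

2

LinkUp's profit: π = (p_{LinkUp} − 11)(241 − 2p_{LinkUp} + p_{NetOne}).
∂π/∂p_{LinkUp} = 263 − 4p_{LinkUp} + p_{NetOne} = 0 ⇒ p_{LinkUp} = 65.75 + 0.25p_{NetOne}.
The reaction-function slope is 0.25, so an 8-unit rise in p_{NetOne} moves p_{LinkUp} by 0.25 × 8 = 2. LinkUp's best response rises — the actions are strategic complements.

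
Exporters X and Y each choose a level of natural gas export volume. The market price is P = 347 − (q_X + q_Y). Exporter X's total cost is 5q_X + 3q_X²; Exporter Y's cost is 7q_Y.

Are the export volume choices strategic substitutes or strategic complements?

strategic substitutes

Exporter X's profit: π = q_X(347 − (q_X + q_Y)) − 5q_X − 3q_X².
∂π/∂q_X = 342 − 8q_X − q_Y = 0, so q_X = 42.75 − 0.125q_Y.
The best-response slope dq_X/dq_Y = −0.125 < 0: the reaction function is downward-sloping, so the choices are strategic substitutes.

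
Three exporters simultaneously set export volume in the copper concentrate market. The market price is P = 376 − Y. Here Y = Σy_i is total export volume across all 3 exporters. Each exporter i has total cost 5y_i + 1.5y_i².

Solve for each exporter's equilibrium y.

53

A representative exporter's profit is π_i = y_i(376 − Y) − 5y_i − 1.5y_i², with Y = y_i + Σ_{j≠i} y_j.
First-order condition: 371 − 5y_i − Σ_{j≠i} y_j = 0.
In a symmetric equilibrium every exporter chooses the same y, so Σ_{j≠i} y_j = 2y. The condition becomes 371 − 7y = 0, giving y = 371/7 = 53.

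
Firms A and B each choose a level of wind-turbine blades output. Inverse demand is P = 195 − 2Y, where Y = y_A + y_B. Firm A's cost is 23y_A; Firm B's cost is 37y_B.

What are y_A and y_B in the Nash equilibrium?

31, 24

Firm A's profit: π = y_A(195 − 2(y_A + y_B)) − 23y_A.
∂π/∂y_A = 172 − 4y_A − 2y_B = 0, so y_A = 43 − 0.5y_B.
By the same steps for B: y_B = 39.5 − 0.5y_A.
Plugging y_B into A's best response: y_A = 43 − 0.5(39.5 − 0.5y_A) ⇒ 0.75y_A = 23.25, so y_A = 31.
Then y_B = 39.5 − 0.5·31 = 24.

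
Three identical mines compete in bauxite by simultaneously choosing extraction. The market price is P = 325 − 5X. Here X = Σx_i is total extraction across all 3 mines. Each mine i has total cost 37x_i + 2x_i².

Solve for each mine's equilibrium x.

12

A representative mine's profit is π_i = x_i(325 − 5X) − 37x_i − 2x_i², with X = x_i + Σ_{j≠i} x_j.
First-order condition: 288 − 14x_i − 5Σ_{j≠i} x_j = 0.
In a symmetric equilibrium every mine chooses the same x, so Σ_{j≠i} x_j = 2x. The condition becomes 288 − 24x = 0, giving x = 288/24 = 12.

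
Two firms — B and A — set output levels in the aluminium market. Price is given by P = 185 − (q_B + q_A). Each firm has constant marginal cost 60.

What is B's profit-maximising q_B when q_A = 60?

32.5

Firm B's profit: π = q_B(185 − (q_B + q_A)) − 60q_B.
∂π/∂q_B = 125 − 2q_B − q_A = 0, so q_B = 62.5 − 0.5q_A.
At q_A = 60: q_B = 62.5 − 0.5·60 = 32.5.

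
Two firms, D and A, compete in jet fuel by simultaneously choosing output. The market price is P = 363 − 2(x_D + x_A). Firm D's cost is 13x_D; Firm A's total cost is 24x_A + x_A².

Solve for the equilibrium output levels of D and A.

71.1, 32.8

Firm D's profit: π = x_D(363 − 2(x_D + x_A)) − 13x_D.
∂π/∂x_D = 350 − 4x_D − 2x_A = 0, so x_D = 87.5 − 0.5x_A.
For A: ∂π/∂x_A = 339 − 6x_A − 2x_D = 0 ⇒ x_A = 56.5 − (1/3)x_D.
Solving the two reaction functions simultaneously: (1 − (−0.5)(−1/3))x_D = 87.5 − 0.5·56.5, so (5/6)x_D = 59.25 and x_D = 71.1.
Then x_A = 56.5 − (1/3)·71.1 = 32.8.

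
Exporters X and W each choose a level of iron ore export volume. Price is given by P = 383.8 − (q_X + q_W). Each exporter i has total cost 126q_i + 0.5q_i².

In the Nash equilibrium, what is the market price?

Exporter X's profit: π = q_X(383.8 − (q_X + q_W)) − 126q_X − 0.5q_X².
∂π/∂q_X = 257.8 − 3q_X − q_W = 0, so q_X = 1289/15 − (1/3)q_W.
The game is symmetric, so in equilibrium q_W = q_X: the reaction function gives (4/3)q_X = 1289/15, hence q_X = 64.45.
Equilibrium price: P = 383.8 − 128.9 = 254.9.

254.9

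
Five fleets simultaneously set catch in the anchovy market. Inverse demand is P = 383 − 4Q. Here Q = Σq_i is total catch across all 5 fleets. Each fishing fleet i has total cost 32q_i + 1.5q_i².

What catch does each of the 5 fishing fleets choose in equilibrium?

A representative fishing fleet's profit is π_i = q_i(383 − 4Q) − 32q_i − 1.5q_i², with Q = q_i + Σ_{j≠i} q_j.
First-order condition: 351 − 11q_i − 4Σ_{j≠i} q_j = 0.
Imposing symmetry (q_j = q for all j) turns Σ_{j≠i} q_j into 4q, so 351 = 27q and q = 13.

13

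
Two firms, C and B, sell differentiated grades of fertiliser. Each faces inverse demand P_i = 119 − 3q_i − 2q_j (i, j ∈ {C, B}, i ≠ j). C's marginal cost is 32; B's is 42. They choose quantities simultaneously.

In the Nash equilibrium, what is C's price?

66.5

Firm C's profit: π = q_C(119 − 3q_C − 2q_B) − 32q_C.
∂π/∂q_C = 87 − 6q_C − 2q_B = 0 ⇒ q_C = 14.5 − (1/3)q_B.
Similarly q_B = 77/6 − (1/3)q_C.
Plugging q_B into C's best response: q_C = 14.5 − (1/3)(77/6 − (1/3)q_C) ⇒ (8/9)q_C = 92/9, so q_C = 11.5.
Then q_B = 77/6 − (1/3)·11.5 = 9.
P_C = 119 − 3·11.5 − 2·9 = 66.5.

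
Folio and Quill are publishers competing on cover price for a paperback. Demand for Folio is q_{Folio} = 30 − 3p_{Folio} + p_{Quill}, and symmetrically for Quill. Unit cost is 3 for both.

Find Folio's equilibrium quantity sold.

14.4

Folio's profit: π = (p_{Folio} − 3)(30 − 3p_{Folio} + p_{Quill}).
∂π/∂p_{Folio} = 39 − 6p_{Folio} + p_{Quill} = 0 ⇒ p_{Folio} = 6.5 + (1/6)p_{Quill}.
The game is symmetric, so in equilibrium p_{Quill} = p_{Folio}: the reaction function gives (5/6)p_{Folio} = 6.5, hence p_{Folio} = 7.8.
q_{Folio} = 30 − 3·7.8 + 7.8 = 14.4.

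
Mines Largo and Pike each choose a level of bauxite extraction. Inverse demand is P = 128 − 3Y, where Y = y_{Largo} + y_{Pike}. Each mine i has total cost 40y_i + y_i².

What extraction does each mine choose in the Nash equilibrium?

8

Mine Largo's profit: π = y_{Largo}(128 − 3(y_{Largo} + y_{Pike})) − 40y_{Largo} − y_{Largo}².
∂π/∂y_{Largo} = 88 − 8y_{Largo} − 3y_{Pike} = 0, so y_{Largo} = 11 − 0.375y_{Pike}.
Setting y_{Largo} = y_{Pike} in the reaction function: y_{Largo} = 11 − 0.375y_{Largo}, so y_{Largo} = 11 / 1.375 = 8.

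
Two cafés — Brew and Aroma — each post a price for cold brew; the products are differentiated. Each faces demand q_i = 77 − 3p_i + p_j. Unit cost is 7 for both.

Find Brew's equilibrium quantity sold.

Brew's profit: π = (p_{Brew} − 7)(77 − 3p_{Brew} + p_{Aroma}).
∂π/∂p_{Brew} = 98 − 6p_{Brew} + p_{Aroma} = 0 ⇒ p_{Brew} = 49/3 + (1/6)p_{Aroma}.
By symmetry p_{Aroma} = p_{Brew}; substituting into the reaction function, (5/6)p_{Brew} = 49/3 and p_{Brew} = 19.6.
q_{Brew} = 77 − 3·19.6 + 19.6 = 37.8.

37.8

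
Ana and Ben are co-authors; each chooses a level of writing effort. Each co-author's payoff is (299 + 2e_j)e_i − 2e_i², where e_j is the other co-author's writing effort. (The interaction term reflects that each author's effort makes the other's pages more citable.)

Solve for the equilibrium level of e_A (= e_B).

149.5

Ana's payoff is (299 + 2e_B)e_A − 2e_A².
∂π/∂e_A = 299 + 2e_B − 4e_A = 0, so e_A = 74.75 + 0.5e_B.
Setting e_A = e_B in the reaction function: e_A = 74.75 + 0.5e_A, so e_A = 74.75 / 0.5 = 149.5.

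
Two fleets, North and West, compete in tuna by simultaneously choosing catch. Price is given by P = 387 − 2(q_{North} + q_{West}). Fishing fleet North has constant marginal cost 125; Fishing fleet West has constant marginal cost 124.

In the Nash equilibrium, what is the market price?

Fishing fleet North's profit: π = q_{North}(387 − 2(q_{North} + q_{West})) − 125q_{North}.
∂π/∂q_{North} = 262 − 4q_{North} − 2q_{West} = 0, so q_{North} = 65.5 − 0.5q_{West}.
By the same steps for West: q_{West} = 65.75 − 0.5q_{North}.
Substituting the second reaction function into the first: q_{North} = 65.5 − 0.5(65.75 − 0.5q_{North}), which gives 0.75q_{North} = 32.625 ⇒ q_{North} = 43.5.
Then q_{West} = 65.75 − 0.5·43.5 = 44.
Equilibrium price: P = 387 − 2·87.5 = 212.

212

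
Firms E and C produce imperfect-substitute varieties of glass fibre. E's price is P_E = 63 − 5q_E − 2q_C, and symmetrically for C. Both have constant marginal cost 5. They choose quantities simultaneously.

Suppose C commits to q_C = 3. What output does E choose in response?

5.2

Firm E's profit: π = q_E(63 − 5q_E − 2q_C) − 5q_E.
∂π/∂q_E = 58 − 10q_E − 2q_C = 0 ⇒ q_E = 5.8 − 0.2q_C.
At q_C = 3: q_E = 5.8 − 0.2·3 = 5.2.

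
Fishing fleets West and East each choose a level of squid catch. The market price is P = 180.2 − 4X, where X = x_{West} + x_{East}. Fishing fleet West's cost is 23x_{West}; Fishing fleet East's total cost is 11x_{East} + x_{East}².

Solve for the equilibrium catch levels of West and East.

13.9875, 11.325

Fishing fleet West's profit: π = x_{West}(180.2 − 4(x_{West} + x_{East})) − 23x_{West}.
∂π/∂x_{West} = 157.2 − 8x_{West} − 4x_{East} = 0, so x_{West} = 19.65 − 0.5x_{East}.
For East: ∂π/∂x_{East} = 169.2 − 10x_{East} − 4x_{West} = 0 ⇒ x_{East} = 16.92 − 0.4x_{West}.
Solving the two reaction functions simultaneously: (1 − (−0.5)(−0.4))x_{West} = 19.65 − 0.5·16.92, so 0.8x_{West} = 11.19 and x_{West} = 13.9875.
Then x_{East} = 16.92 − 0.4·13.9875 = 11.325.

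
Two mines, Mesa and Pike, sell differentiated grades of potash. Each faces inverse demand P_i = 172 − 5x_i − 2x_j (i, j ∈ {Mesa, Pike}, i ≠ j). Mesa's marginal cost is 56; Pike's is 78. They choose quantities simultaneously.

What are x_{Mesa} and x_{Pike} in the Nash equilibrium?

Mine Mesa's profit: π = x_{Mesa}(172 − 5x_{Mesa} − 2x_{Pike}) − 56x_{Mesa}.
∂π/∂x_{Mesa} = 116 − 10x_{Mesa} − 2x_{Pike} = 0 ⇒ x_{Mesa} = 11.6 − 0.2x_{Pike}.
Similarly x_{Pike} = 9.4 − 0.2x_{Mesa}.
Solving the two reaction functions simultaneously: (1 − (−0.2)(−0.2))x_{Mesa} = 11.6 − 0.2·9.4, so 0.96x_{Mesa} = 9.72 and x_{Mesa} = 10.125.
Then x_{Pike} = 9.4 − 0.2·10.125 = 7.375.

10.125, 7.375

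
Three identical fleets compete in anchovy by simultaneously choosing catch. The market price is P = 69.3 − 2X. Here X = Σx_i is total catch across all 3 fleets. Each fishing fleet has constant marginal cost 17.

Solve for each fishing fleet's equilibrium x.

A representative fishing fleet's profit is π_i = x_i(69.3 − 2X) − 17x_i, with X = x_i + Σ_{j≠i} x_j.
First-order condition: 52.3 − 4x_i − 2Σ_{j≠i} x_j = 0.
Imposing symmetry (x_j = x for all j) turns Σ_{j≠i} x_j into 2x, so 52.3 = 8x and x = 6.5375.

6.5375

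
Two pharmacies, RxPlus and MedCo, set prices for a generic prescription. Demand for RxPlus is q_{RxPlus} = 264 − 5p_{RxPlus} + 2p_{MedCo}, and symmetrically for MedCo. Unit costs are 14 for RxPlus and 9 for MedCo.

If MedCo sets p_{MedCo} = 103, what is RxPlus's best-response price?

54

RxPlus's profit: π = (p_{RxPlus} − 14)(264 − 5p_{RxPlus} + 2p_{MedCo}).
∂π/∂p_{RxPlus} = 334 − 10p_{RxPlus} + 2p_{MedCo} = 0 ⇒ p_{RxPlus} = 33.4 + 0.2p_{MedCo}.
At p_{MedCo} = 103: p_{RxPlus} = 33.4 + 0.2·103 = 54.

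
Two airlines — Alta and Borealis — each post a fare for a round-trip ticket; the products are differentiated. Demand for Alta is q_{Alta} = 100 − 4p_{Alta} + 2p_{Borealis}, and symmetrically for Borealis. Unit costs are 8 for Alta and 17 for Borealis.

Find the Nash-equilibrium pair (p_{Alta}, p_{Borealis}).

Alta's profit: π = (p_{Alta} − 8)(100 − 4p_{Alta} + 2p_{Borealis}).
∂π/∂p_{Alta} = 132 − 8p_{Alta} + 2p_{Borealis} = 0 ⇒ p_{Alta} = 16.5 + 0.25p_{Borealis}.
Similarly p_{Borealis} = 21 + 0.25p_{Alta}.
Solving the two reaction functions simultaneously: (1 − (0.25)(0.25))p_{Alta} = 16.5 + 0.25·21, so 0.9375p_{Alta} = 21.75 and p_{Alta} = 23.2.
Then p_{Borealis} = 21 + 0.25·23.2 = 26.8.

23.2, 26.8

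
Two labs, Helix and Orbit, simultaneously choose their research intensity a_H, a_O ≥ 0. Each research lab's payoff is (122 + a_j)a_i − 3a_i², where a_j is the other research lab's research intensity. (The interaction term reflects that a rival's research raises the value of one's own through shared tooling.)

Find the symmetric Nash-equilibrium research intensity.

Helix's payoff is (122 + a_O)a_H − 3a_H².
∂π/∂a_H = 122 + a_O − 6a_H = 0, so a_H = 61/3 + (1/6)a_O.
The game is symmetric, so in equilibrium a_O = a_H: the reaction function gives (5/6)a_H = 61/3, hence a_H = 24.4.

24.4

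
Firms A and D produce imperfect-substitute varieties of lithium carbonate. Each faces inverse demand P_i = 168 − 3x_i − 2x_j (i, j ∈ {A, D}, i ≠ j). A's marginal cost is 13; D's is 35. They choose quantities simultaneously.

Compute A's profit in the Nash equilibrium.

Firm A's profit: π = x_A(168 − 3x_A − 2x_D) − 13x_A.
∂π/∂x_A = 155 − 6x_A − 2x_D = 0 ⇒ x_A = 155/6 − (1/3)x_D.
Similarly x_D = 133/6 − (1/3)x_A.
Solving the two reaction functions simultaneously: (1 − (−1/3)(−1/3))x_A = 155/6 − (1/3)·(133/6), so (8/9)x_A = 166/9 and x_A = 20.75.
Then x_D = 133/6 − (1/3)·20.75 = 15.25.
P_A = 168 − 3·20.75 − 2·15.25 = 75.25.
Profit = (75.25 − 13)·20.75 = 1291.6875.

1291.6875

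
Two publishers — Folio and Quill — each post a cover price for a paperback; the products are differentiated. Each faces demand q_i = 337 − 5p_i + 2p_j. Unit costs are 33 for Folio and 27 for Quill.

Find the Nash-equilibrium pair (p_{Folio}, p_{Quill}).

Folio's profit: π = (p_{Folio} − 33)(337 − 5p_{Folio} + 2p_{Quill}).
∂π/∂p_{Folio} = 502 − 10p_{Folio} + 2p_{Quill} = 0 ⇒ p_{Folio} = 50.2 + 0.2p_{Quill}.
Similarly p_{Quill} = 47.2 + 0.2p_{Folio}.
Plugging p_{Quill} into Folio's best response: p_{Folio} = 50.2 + 0.2(47.2 + 0.2p_{Folio}) ⇒ 0.96p_{Folio} = 59.64, so p_{Folio} = 62.125.
Then p_{Quill} = 47.2 + 0.2·62.125 = 59.625.

62.125, 59.625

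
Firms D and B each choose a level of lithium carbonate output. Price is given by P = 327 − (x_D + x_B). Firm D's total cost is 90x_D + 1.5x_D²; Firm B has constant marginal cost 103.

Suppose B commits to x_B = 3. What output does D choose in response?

Firm D's profit: π = x_D(327 − (x_D + x_B)) − 90x_D − 1.5x_D².
∂π/∂x_D = 237 − 5x_D − x_B = 0, so x_D = 47.4 − 0.2x_B.
At x_B = 3: x_D = 47.4 − 0.2·3 = 46.8.

46.8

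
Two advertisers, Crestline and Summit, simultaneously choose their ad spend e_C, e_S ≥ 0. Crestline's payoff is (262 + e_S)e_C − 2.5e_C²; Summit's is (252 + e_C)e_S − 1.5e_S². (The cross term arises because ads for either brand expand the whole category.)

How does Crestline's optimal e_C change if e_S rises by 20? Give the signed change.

Expanding Crestline's payoff: 262e_C + e_Se_C − 2.5e_C².
∂π/∂e_C = 262 + e_S − 5e_C = 0, so e_C = 52.4 + 0.2e_S.
The reaction-function slope is 0.2, so a 20-unit rise in e_S moves e_C by 0.2 × 20 = 4. Crestline's best response rises — the actions are strategic complements.

4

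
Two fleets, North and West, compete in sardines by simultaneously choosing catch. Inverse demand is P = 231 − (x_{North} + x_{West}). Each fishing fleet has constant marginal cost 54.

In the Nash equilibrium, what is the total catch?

118

Fishing fleet North's profit: π = x_{North}(231 − (x_{North} + x_{West})) − 54x_{North}.
∂π/∂x_{North} = 177 − 2x_{North} − x_{West} = 0, so x_{North} = 88.5 − 0.5x_{West}.
Setting x_{North} = x_{West} in the reaction function: x_{North} = 88.5 − 0.5x_{North}, so x_{North} = 88.5 / 1.5 = 59.
Total catch: 59 + 59 = 118.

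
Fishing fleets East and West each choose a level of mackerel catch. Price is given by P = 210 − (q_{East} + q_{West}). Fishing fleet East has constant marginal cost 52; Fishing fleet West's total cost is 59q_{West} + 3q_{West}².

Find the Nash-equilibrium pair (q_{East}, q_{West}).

74.2, 9.6

Fishing fleet East's profit: π = q_{East}(210 − (q_{East} + q_{West})) − 52q_{East}.
∂π/∂q_{East} = 158 − 2q_{East} − q_{West} = 0, so q_{East} = 79 − 0.5q_{West}.
For West: ∂π/∂q_{West} = 151 − 8q_{West} − q_{East} = 0 ⇒ q_{West} = 18.875 − 0.125q_{East}.
Substituting the second reaction function into the first: q_{East} = 79 − 0.5(18.875 − 0.125q_{East}), which gives 0.9375q_{East} = 69.5625 ⇒ q_{East} = 74.2.
Then q_{West} = 18.875 − 0.125·74.2 = 9.6.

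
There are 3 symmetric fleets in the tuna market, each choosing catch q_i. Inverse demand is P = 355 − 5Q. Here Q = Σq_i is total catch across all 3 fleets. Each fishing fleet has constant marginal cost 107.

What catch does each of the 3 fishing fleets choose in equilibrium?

A representative fishing fleet's profit is π_i = q_i(355 − 5Q) − 107q_i, with Q = q_i + Σ_{j≠i} q_j.
First-order condition: 248 − 10q_i − 5Σ_{j≠i} q_j = 0.
In a symmetric equilibrium every fishing fleet chooses the same q, so Σ_{j≠i} q_j = 2q. The condition becomes 248 − 20q = 0, giving q = 248/20 = 12.4.

12.4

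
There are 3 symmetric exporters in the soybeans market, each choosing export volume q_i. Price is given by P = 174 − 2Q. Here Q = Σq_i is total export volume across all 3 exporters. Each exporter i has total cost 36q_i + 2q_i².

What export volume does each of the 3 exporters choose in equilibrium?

A representative exporter's profit is π_i = q_i(174 − 2Q) − 36q_i − 2q_i², with Q = q_i + Σ_{j≠i} q_j.
First-order condition: 138 − 8q_i − 2Σ_{j≠i} q_j = 0.
With identical exporters, set every q_j = q: then 138 − 8q − 4q = 0, i.e. q = 138/12 = 11.5.

11.5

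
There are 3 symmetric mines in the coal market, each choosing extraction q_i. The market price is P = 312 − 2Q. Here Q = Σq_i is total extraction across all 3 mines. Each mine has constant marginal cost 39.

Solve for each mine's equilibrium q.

A representative mine's profit is π_i = q_i(312 − 2Q) − 39q_i, with Q = q_i + Σ_{j≠i} q_j.
First-order condition: 273 − 4q_i − 2Σ_{j≠i} q_j = 0.
Imposing symmetry (q_j = q for all j) turns Σ_{j≠i} q_j into 2q, so 273 = 8q and q = 34.125.

34.125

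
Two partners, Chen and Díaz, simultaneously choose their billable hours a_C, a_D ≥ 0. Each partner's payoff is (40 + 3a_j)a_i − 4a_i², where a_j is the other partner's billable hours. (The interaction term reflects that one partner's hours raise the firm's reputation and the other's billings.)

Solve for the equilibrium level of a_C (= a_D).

8

Chen's payoff is (40 + 3a_D)a_C − 4a_C².
∂π/∂a_C = 40 + 3a_D − 8a_C = 0, so a_C = 5 + 0.375a_D.
By symmetry a_D = a_C; substituting into the reaction function, 0.625a_C = 5 and a_C = 8.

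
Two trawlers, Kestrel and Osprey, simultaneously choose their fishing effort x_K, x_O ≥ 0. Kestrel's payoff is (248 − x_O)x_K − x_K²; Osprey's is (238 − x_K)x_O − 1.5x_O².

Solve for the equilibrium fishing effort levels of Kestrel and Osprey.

Expanding Kestrel's payoff: 248x_K − x_Ox_K − x_K².
∂π/∂x_K = 248 − x_O − 2x_K = 0, so x_K = 124 − 0.5x_O.
Likewise for Osprey: x_O = 238/3 − (1/3)x_K.
Substituting the second reaction function into the first: x_K = 124 − 0.5(238/3 − (1/3)x_K), which gives (5/6)x_K = 253/3 ⇒ x_K = 101.2.
Then x_O = 238/3 − (1/3)·101.2 = 45.6.

101.2, 45.6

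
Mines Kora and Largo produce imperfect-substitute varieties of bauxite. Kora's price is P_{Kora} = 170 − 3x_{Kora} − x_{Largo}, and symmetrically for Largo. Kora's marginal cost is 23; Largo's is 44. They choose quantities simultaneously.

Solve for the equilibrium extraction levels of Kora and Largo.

21.6, 17.4

Mine Kora's profit: π = x_{Kora}(170 − 3x_{Kora} − x_{Largo}) − 23x_{Kora}.
∂π/∂x_{Kora} = 147 − 6x_{Kora} − x_{Largo} = 0 ⇒ x_{Kora} = 24.5 − (1/6)x_{Largo}.
Similarly x_{Largo} = 21 − (1/6)x_{Kora}.
Solving the two reaction functions simultaneously: (1 − (−1/6)(−1/6))x_{Kora} = 24.5 − (1/6)·21, so (35/36)x_{Kora} = 21 and x_{Kora} = 21.6.
Then x_{Largo} = 21 − (1/6)·21.6 = 17.4.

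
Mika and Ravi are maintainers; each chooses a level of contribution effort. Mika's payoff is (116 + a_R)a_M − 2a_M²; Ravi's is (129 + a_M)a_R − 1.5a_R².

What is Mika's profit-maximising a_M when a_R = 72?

47

Expanding Mika's payoff: 116a_M + a_Ra_M − 2a_M².
∂π/∂a_M = 116 + a_R − 4a_M = 0, so a_M = 29 + 0.25a_R.
At a_R = 72: a_M = 29 + 0.25·72 = 47.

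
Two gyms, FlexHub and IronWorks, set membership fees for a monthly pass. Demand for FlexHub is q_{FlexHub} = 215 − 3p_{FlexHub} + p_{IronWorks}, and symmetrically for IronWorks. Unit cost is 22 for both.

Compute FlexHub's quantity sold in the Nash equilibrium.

FlexHub's profit: π = (p_{FlexHub} − 22)(215 − 3p_{FlexHub} + p_{IronWorks}).
∂π/∂p_{FlexHub} = 281 − 6p_{FlexHub} + p_{IronWorks} = 0 ⇒ p_{FlexHub} = 281/6 + (1/6)p_{IronWorks}.
Setting p_{FlexHub} = p_{IronWorks} in the reaction function: p_{FlexHub} = 281/6 + (1/6)p_{FlexHub}, so p_{FlexHub} = (281/6) / (5/6) = 56.2.
q_{FlexHub} = 215 − 3·56.2 + 56.2 = 102.6.

102.6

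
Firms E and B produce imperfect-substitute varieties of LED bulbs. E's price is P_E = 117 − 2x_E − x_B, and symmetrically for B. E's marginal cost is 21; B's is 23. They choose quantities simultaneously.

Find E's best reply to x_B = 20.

19

Firm E's profit: π = x_E(117 − 2x_E − x_B) − 21x_E.
∂π/∂x_E = 96 − 4x_E − x_B = 0 ⇒ x_E = 24 − 0.25x_B.
At x_B = 20: x_E = 24 − 0.25·20 = 19.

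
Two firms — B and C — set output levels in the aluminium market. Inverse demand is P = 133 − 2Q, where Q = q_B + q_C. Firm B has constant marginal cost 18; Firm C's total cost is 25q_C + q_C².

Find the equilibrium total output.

Firm B's profit: π = q_B(133 − 2(q_B + q_C)) − 18q_B.
∂π/∂q_B = 115 − 4q_B − 2q_C = 0, so q_B = 28.75 − 0.5q_C.
For C: ∂π/∂q_C = 108 − 6q_C − 2q_B = 0 ⇒ q_C = 18 − (1/3)q_B.
Plugging q_C into B's best response: q_B = 28.75 − 0.5(18 − (1/3)q_B) ⇒ (5/6)q_B = 19.75, so q_B = 23.7.
Then q_C = 18 − (1/3)·23.7 = 10.1.
Total output: 23.7 + 10.1 = 33.8.

33.8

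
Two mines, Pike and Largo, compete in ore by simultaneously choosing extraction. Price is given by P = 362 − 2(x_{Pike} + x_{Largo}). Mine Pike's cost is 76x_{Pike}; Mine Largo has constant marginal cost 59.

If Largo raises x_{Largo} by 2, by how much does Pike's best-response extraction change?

-1

Mine Pike's profit: π = x_{Pike}(362 − 2(x_{Pike} + x_{Largo})) − 76x_{Pike}.
∂π/∂x_{Pike} = 286 − 4x_{Pike} − 2x_{Largo} = 0, so x_{Pike} = 71.5 − 0.5x_{Largo}.
The reaction-function slope is −0.5, so a 2-unit rise in x_{Largo} moves x_{Pike} by −0.5 × 2 = −1. Pike's best response falls — the actions are strategic substitutes.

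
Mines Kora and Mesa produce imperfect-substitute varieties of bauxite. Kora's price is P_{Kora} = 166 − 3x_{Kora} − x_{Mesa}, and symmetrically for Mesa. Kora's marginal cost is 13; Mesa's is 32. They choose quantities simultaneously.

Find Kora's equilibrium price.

Mine Kora's profit: π = x_{Kora}(166 − 3x_{Kora} − x_{Mesa}) − 13x_{Kora}.
∂π/∂x_{Kora} = 153 − 6x_{Kora} − x_{Mesa} = 0 ⇒ x_{Kora} = 25.5 − (1/6)x_{Mesa}.
Similarly x_{Mesa} = 67/3 − (1/6)x_{Kora}.
Substituting the second reaction function into the first: x_{Kora} = 25.5 − (1/6)(67/3 − (1/6)x_{Kora}), which gives (35/36)x_{Kora} = 196/9 ⇒ x_{Kora} = 22.4.
Then x_{Mesa} = 67/3 − (1/6)·22.4 = 18.6.
P_{Kora} = 166 − 3·22.4 − 18.6 = 80.2.

80.2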